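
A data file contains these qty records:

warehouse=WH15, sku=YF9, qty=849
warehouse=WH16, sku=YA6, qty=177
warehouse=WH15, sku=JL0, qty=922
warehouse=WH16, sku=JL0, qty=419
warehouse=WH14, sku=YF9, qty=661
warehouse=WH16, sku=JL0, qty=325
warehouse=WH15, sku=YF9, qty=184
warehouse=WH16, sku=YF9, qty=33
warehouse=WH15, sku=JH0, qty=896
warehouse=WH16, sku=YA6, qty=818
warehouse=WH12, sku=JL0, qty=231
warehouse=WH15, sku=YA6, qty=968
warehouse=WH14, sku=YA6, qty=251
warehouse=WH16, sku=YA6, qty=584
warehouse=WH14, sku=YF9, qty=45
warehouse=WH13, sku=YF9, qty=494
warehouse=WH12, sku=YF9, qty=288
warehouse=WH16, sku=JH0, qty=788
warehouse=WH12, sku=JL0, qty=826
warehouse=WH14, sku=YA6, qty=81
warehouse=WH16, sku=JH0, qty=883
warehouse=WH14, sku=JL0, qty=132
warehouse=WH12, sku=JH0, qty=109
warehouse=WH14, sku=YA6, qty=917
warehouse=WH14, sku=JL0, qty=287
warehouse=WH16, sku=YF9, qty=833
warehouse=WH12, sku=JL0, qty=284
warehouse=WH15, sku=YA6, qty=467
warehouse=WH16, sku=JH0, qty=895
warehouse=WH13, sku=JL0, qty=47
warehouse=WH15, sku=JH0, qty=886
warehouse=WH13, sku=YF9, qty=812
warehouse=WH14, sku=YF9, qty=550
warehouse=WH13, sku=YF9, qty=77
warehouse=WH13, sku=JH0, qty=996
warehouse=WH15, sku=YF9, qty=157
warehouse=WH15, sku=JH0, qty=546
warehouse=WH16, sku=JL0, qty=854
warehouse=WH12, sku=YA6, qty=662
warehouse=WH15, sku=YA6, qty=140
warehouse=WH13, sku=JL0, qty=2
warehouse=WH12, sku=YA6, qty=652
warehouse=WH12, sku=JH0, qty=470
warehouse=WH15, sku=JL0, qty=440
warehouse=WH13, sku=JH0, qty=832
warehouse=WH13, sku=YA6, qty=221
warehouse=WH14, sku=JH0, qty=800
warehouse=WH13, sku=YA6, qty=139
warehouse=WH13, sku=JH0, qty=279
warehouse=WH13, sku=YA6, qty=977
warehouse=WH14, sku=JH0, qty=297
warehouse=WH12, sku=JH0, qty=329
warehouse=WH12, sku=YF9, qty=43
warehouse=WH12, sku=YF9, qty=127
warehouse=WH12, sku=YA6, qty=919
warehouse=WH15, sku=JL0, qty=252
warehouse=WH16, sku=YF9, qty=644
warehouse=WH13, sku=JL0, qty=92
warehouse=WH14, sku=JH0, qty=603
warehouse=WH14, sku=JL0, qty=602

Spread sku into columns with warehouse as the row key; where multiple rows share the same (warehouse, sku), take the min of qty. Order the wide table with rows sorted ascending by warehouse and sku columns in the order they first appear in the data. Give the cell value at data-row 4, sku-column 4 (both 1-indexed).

With rows sorted ascending by warehouse, row 4 is warehouse=WH15. sku columns in first-appearance order: YF9, YA6, JL0, JH0; column 4 is JH0.
Long rows with warehouse=WH15, sku=JH0: min(896, 886, 546) = 546.

546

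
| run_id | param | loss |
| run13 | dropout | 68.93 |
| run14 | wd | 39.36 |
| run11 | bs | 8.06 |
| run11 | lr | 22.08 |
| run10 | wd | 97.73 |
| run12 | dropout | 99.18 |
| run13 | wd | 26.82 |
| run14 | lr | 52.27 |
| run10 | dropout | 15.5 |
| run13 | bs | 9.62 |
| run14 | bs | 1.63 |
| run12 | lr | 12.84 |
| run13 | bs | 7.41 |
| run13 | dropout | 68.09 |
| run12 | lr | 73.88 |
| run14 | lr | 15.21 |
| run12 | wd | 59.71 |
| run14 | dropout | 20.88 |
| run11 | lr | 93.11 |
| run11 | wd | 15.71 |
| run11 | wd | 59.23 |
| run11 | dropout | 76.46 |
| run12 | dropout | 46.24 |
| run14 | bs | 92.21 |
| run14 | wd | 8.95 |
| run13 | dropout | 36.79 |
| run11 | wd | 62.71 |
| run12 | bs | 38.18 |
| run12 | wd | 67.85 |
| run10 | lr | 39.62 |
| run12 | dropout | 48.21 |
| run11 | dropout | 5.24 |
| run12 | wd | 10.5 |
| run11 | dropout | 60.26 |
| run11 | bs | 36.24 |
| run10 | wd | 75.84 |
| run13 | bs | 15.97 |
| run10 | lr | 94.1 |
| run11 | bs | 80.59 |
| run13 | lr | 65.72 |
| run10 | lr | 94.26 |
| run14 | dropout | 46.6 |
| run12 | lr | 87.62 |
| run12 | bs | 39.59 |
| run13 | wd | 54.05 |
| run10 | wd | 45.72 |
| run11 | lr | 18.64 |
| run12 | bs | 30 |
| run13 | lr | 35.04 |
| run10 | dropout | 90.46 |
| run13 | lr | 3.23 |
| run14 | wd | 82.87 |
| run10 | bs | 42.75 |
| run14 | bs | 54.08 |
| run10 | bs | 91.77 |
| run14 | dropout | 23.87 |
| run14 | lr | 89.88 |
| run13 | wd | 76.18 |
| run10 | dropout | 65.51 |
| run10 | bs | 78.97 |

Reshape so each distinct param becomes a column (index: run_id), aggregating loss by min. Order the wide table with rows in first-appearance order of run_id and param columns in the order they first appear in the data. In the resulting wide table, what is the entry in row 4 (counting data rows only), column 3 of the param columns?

With rows in first-appearance order of run_id, row 4 is run_id=run10. param columns in first-appearance order: dropout, wd, bs, lr; column 3 is bs.
Long rows with run_id=run10, param=bs: min(42.75, 91.77, 78.97) = 42.75.

42.75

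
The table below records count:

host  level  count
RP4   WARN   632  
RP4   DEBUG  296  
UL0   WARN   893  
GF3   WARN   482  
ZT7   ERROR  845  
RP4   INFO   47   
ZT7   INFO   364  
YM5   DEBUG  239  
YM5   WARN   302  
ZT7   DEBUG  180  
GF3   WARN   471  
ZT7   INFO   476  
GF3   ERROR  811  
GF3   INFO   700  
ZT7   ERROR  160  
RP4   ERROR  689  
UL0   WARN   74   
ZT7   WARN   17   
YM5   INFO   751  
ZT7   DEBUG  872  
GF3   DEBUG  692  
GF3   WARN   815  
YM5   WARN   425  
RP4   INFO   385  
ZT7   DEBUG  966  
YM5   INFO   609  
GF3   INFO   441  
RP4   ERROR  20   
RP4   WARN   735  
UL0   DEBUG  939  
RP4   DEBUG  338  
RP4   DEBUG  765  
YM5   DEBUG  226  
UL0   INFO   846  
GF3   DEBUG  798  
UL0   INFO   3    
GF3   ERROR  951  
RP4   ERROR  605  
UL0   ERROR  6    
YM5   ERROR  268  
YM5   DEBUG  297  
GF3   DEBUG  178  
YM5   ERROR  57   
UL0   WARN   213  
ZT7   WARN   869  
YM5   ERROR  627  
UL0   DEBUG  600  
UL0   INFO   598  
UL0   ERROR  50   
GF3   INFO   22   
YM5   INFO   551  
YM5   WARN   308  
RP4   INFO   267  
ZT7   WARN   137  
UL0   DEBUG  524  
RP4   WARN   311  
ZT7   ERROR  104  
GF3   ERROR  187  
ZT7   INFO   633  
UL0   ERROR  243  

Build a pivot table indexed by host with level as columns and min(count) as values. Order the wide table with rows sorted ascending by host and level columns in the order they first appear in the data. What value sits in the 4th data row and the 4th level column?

551

With rows sorted ascending by host, row 4 is host=YM5. level columns in first-appearance order: WARN, DEBUG, ERROR, INFO; column 4 is INFO.
Long rows with host=YM5, level=INFO: min(751, 609, 551) = 551.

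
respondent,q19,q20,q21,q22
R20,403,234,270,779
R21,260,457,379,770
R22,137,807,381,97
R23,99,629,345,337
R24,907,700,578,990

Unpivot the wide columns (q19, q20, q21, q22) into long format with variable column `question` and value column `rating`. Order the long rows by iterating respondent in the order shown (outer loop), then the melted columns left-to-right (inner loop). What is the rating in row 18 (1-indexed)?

20 rows total (5 × 4). Row 18: index ⌊(18-1)/4⌋ = 4 into respondent → R24; (18-1) mod 4 = 1 into the melted columns → q20.
So row 18 is (R24, q20, 700); rating = 700.

700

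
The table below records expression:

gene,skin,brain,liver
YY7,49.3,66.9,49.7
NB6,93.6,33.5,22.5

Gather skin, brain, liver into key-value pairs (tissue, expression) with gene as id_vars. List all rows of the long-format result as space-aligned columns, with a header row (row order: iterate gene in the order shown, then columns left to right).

gene  tissue  expression
YY7   skin    49.3      
YY7   brain   66.9      
YY7   liver   49.7      
NB6   skin    93.6      
NB6   brain   33.5      
NB6   liver   22.5      

Each (gene, column) pair becomes one row: 2 × 3 = 6 rows.
For example, (YY7, skin) → expression=49.3.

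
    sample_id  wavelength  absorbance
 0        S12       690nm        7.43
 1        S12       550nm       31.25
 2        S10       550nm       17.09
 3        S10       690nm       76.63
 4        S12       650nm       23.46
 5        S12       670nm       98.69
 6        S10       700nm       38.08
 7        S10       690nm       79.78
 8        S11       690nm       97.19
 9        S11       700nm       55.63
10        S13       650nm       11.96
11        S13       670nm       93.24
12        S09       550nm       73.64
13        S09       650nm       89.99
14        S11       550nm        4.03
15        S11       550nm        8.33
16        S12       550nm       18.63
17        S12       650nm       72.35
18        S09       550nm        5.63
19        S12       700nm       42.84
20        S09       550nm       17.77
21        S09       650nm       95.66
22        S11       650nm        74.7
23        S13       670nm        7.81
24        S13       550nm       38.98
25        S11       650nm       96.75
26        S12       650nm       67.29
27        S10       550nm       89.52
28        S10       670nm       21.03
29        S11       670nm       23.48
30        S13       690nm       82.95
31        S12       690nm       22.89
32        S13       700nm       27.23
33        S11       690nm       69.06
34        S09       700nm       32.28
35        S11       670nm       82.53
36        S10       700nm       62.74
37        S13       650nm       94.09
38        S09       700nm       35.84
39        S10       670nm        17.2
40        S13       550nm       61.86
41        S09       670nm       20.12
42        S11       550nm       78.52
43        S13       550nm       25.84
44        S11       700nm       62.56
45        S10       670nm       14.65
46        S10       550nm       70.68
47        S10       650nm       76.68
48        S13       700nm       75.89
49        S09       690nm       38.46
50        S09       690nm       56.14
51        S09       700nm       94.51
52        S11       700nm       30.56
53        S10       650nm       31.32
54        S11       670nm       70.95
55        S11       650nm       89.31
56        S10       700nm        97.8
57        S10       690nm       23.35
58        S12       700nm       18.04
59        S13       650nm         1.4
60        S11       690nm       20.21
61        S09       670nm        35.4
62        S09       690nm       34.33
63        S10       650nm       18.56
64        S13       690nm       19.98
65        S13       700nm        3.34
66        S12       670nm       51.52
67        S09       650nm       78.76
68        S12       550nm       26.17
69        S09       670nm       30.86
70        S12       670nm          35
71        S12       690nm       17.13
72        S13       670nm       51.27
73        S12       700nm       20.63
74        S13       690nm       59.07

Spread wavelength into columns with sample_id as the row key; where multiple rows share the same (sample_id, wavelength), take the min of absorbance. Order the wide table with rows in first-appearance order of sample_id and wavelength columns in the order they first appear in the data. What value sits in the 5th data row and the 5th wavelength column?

32.28

With rows in first-appearance order of sample_id, row 5 is sample_id=S09. wavelength columns in first-appearance order: 690nm, 550nm, 650nm, 670nm, 700nm; column 5 is 700nm.
Long rows with sample_id=S09, wavelength=700nm: min(32.28, 35.84, 94.51) = 32.28.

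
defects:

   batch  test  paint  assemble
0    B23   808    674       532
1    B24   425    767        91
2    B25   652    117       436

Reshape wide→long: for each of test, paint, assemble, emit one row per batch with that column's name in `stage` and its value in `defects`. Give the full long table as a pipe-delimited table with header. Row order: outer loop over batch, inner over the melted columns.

Each (batch, column) pair becomes one row: 3 × 3 = 9 rows.
For example, (B23, test) → defects=808.

| batch | stage | defects |
| B23 | test | 808 |
| B23 | paint | 674 |
| B23 | assemble | 532 |
| B24 | test | 425 |
| B24 | paint | 767 |
| B24 | assemble | 91 |
| B25 | test | 652 |
| B25 | paint | 117 |
| B25 | assemble | 436 |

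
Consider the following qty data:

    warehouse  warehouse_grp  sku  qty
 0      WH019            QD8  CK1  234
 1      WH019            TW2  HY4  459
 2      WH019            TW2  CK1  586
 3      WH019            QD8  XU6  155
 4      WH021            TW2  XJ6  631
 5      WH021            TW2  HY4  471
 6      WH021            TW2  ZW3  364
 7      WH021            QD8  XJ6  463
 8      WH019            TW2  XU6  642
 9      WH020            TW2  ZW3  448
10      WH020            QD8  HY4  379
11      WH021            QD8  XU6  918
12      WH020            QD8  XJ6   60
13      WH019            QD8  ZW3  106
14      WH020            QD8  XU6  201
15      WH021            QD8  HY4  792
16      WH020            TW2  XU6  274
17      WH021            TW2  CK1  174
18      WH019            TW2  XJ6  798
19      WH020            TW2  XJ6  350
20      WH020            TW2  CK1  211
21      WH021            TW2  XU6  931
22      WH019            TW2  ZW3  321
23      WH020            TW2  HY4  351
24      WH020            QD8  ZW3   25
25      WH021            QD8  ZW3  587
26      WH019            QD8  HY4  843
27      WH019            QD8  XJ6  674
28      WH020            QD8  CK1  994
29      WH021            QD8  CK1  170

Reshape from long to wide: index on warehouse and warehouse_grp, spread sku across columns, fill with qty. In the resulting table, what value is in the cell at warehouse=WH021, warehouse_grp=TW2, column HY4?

471

Wide layout: rows indexed by warehouse and warehouse_grp, columns are the 5 distinct sku values (CK1, HY4, XU6, XJ6, ZW3).
Cell (warehouse=WH021, warehouse_grp=TW2, sku=HY4) draws from the long row where warehouse=WH021, warehouse_grp=TW2 and sku=HY4, which has qty=471.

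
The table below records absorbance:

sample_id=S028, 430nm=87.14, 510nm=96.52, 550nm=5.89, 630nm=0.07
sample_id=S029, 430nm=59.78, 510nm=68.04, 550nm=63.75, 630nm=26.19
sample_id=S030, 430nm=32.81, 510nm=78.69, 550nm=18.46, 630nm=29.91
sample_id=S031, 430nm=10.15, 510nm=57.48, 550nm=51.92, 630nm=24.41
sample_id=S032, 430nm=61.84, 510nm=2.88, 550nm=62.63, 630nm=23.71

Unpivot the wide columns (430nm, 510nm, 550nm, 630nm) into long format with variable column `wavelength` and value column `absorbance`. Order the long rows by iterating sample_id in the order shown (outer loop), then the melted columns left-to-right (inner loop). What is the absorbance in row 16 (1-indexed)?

20 rows total (5 × 4). Row 16: index ⌊(16-1)/4⌋ = 3 into sample_id → S031; (16-1) mod 4 = 3 into the melted columns → 630nm.
So row 16 is (S031, 630nm, 24.41); absorbance = 24.41.

24.41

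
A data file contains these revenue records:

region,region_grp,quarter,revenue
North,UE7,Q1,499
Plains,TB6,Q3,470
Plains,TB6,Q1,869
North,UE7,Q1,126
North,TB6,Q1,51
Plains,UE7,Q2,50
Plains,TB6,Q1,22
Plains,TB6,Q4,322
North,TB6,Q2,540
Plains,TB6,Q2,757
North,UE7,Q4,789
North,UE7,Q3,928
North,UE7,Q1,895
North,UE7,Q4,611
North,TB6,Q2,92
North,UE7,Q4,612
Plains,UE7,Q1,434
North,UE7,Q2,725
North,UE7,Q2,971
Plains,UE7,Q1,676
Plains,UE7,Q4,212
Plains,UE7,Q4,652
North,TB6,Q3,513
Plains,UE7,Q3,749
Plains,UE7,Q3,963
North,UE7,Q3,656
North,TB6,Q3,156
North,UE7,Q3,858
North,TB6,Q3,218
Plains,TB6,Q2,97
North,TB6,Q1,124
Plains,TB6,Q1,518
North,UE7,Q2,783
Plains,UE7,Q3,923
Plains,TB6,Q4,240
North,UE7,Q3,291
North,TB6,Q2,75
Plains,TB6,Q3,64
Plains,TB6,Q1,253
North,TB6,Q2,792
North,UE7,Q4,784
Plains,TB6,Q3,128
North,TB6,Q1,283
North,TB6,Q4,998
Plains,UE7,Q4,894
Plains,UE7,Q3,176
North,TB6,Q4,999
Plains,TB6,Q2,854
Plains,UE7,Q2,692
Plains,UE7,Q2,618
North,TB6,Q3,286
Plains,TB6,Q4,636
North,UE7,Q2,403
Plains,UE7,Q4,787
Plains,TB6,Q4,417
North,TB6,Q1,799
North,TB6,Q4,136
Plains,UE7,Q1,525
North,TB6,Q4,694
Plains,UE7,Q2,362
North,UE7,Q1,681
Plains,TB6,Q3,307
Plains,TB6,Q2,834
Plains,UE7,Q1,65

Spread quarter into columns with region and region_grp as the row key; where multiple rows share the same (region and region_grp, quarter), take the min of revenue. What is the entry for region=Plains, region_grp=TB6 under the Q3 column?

64

Rows with region=Plains, region_grp=TB6 and quarter=Q3: revenue values are 470, 64, 128, 307.
min(470, 64, 128, 307) = 64.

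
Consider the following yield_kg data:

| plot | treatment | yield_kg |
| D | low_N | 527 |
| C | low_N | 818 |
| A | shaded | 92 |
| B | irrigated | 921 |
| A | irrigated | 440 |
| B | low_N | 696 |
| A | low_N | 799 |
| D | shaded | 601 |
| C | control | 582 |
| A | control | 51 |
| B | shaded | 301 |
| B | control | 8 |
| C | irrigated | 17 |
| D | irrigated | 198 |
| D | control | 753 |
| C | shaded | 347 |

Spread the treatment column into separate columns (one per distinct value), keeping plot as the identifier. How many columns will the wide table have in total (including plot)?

1 column for plot plus 4 distinct treatment values → 5 columns.

5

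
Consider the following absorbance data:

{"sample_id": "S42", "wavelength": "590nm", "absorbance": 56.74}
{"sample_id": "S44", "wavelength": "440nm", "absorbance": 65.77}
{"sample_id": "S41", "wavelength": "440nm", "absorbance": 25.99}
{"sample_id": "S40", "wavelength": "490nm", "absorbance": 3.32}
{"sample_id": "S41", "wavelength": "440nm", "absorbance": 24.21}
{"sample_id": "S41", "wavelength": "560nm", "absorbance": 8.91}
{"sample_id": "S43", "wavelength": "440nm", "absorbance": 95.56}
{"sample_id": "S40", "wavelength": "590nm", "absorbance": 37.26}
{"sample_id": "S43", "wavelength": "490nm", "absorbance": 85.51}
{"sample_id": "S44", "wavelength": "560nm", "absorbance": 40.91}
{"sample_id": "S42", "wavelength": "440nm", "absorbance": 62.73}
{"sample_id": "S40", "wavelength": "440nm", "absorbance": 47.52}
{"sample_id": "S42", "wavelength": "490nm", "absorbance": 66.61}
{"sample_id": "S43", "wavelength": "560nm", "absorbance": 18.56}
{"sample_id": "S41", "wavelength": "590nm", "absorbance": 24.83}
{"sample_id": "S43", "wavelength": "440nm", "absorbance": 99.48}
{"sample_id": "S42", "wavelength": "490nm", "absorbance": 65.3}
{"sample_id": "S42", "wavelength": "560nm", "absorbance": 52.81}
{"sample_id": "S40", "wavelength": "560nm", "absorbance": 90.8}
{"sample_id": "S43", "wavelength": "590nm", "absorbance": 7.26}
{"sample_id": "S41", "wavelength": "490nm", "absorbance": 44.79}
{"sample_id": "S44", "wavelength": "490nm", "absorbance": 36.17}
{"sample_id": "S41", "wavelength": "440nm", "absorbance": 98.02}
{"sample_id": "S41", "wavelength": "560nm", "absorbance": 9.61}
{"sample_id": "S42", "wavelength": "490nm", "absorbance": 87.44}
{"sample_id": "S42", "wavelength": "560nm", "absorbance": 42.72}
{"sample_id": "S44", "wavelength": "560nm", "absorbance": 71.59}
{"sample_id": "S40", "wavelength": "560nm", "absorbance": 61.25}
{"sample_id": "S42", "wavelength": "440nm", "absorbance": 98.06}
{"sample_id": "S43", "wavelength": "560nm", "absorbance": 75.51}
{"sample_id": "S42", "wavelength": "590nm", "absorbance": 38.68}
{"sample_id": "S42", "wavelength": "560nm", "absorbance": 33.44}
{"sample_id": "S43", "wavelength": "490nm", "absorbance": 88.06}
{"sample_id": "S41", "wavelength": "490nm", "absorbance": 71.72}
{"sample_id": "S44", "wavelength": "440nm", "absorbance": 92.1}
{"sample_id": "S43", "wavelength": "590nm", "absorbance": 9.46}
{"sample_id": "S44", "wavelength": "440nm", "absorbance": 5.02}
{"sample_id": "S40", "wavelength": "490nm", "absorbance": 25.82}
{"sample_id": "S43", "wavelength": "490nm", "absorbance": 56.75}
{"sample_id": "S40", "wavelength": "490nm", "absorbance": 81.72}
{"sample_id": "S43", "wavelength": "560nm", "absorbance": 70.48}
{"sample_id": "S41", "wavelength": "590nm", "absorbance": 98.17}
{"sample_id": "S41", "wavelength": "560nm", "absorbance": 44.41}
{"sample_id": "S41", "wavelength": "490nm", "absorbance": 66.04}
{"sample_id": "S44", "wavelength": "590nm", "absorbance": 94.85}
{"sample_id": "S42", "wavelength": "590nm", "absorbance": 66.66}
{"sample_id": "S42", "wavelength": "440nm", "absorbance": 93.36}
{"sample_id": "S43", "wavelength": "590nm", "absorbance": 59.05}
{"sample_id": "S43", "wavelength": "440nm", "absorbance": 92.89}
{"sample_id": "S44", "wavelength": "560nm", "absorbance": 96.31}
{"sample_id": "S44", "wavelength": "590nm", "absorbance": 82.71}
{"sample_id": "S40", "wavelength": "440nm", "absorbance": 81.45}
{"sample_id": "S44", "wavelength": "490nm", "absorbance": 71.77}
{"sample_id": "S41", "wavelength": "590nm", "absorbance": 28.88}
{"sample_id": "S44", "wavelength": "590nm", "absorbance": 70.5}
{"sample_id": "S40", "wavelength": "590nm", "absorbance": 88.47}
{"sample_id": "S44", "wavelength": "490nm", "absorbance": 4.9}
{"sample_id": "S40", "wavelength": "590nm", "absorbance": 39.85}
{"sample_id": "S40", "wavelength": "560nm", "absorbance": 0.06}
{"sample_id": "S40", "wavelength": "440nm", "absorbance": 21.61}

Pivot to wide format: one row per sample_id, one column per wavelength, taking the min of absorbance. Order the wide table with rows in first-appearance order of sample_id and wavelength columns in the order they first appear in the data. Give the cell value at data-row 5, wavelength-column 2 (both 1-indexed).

With rows in first-appearance order of sample_id, row 5 is sample_id=S43. wavelength columns in first-appearance order: 590nm, 440nm, 490nm, 560nm; column 2 is 440nm.
Long rows with sample_id=S43, wavelength=440nm: min(95.56, 99.48, 92.89) = 92.89.

92.89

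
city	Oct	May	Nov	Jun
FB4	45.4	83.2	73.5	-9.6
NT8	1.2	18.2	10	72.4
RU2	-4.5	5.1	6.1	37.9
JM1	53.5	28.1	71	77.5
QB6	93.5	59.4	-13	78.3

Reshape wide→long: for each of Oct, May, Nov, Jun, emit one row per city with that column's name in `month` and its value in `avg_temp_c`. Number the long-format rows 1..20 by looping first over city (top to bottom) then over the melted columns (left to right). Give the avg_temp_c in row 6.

18.2

20 rows total (5 × 4). Row 6: index ⌊(6-1)/4⌋ = 1 into city → NT8; (6-1) mod 4 = 1 into the melted columns → May.
So row 6 is (NT8, May, 18.2); avg_temp_c = 18.2.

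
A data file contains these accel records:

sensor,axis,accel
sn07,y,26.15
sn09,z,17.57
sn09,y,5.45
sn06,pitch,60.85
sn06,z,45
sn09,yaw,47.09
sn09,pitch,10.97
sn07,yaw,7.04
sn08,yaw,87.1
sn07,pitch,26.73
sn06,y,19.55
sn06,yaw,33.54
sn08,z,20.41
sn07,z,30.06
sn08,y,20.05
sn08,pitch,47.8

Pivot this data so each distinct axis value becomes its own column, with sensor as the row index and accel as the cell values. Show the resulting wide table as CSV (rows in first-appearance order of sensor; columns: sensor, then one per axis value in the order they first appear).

sensor,y,z,pitch,yaw
sn07,26.15,30.06,26.73,7.04
sn09,5.45,17.57,10.97,47.09
sn06,19.55,45,60.85,33.54
sn08,20.05,20.41,47.8,87.1

Columns: sensor plus the 4 distinct axis values (y, z, pitch, yaw).
For example, row sn07 column y takes accel=26.15 from the long row (sn07, y).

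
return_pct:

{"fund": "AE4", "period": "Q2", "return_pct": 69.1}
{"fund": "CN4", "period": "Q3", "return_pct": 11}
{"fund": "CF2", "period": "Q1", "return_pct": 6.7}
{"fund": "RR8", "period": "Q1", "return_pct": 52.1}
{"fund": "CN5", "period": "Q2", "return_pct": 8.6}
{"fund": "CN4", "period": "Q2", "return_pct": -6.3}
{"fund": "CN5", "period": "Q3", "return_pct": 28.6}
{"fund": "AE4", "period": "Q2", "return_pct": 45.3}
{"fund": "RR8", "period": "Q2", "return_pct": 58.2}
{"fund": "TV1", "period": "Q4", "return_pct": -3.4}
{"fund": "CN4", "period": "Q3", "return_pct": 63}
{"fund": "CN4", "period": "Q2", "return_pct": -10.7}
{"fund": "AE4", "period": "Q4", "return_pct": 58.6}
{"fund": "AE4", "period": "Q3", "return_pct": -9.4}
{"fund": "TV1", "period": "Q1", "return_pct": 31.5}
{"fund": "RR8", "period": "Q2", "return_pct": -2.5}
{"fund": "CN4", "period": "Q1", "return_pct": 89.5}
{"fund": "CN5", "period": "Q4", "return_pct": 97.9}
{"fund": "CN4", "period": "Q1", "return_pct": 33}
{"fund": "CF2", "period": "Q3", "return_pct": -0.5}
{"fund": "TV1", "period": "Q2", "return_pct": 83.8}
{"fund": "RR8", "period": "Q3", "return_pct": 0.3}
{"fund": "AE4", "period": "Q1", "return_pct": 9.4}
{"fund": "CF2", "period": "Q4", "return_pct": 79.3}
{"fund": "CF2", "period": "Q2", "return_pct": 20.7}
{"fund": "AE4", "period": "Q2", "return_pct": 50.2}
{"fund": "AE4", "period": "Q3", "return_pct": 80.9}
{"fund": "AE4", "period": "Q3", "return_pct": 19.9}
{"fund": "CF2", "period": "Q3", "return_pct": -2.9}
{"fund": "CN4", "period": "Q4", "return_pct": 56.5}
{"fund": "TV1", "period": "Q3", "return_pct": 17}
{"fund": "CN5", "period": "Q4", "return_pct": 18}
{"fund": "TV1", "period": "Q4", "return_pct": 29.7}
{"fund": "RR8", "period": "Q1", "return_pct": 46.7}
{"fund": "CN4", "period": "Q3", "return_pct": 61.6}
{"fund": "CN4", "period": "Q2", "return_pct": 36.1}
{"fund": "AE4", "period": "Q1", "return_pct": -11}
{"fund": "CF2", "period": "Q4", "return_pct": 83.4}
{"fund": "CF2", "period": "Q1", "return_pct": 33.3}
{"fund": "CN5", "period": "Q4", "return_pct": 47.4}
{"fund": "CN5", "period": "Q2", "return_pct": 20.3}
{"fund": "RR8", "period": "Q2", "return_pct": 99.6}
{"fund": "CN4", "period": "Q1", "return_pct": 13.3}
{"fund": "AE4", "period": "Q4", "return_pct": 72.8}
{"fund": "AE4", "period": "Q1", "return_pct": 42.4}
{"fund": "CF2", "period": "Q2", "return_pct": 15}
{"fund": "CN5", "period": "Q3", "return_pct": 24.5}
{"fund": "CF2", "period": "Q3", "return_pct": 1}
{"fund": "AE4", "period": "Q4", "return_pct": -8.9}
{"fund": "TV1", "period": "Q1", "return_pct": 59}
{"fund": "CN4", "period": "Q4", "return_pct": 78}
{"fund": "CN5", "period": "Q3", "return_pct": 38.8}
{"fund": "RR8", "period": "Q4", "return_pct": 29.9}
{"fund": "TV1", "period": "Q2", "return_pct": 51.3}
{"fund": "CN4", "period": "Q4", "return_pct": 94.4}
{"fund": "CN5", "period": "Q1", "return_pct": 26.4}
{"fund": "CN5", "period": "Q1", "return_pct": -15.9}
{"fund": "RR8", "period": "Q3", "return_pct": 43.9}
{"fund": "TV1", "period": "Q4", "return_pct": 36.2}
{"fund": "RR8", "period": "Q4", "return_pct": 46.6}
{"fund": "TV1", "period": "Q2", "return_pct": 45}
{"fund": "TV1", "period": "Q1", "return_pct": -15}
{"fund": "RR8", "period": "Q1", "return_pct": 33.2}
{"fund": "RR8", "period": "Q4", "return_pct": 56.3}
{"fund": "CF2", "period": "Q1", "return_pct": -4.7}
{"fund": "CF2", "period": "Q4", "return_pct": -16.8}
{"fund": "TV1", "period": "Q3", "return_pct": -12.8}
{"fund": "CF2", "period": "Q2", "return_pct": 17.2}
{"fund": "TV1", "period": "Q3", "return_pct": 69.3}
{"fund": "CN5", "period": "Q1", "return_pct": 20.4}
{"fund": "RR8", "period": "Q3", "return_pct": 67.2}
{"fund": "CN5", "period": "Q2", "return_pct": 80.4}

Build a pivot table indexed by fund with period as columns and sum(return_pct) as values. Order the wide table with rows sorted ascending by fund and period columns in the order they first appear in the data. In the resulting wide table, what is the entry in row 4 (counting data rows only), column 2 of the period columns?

With rows sorted ascending by fund, row 4 is fund=CN5. period columns in first-appearance order: Q2, Q3, Q1, Q4; column 2 is Q3.
Long rows with fund=CN5, period=Q3: 28.6 + 24.5 + 38.8 = 91.9.

91.9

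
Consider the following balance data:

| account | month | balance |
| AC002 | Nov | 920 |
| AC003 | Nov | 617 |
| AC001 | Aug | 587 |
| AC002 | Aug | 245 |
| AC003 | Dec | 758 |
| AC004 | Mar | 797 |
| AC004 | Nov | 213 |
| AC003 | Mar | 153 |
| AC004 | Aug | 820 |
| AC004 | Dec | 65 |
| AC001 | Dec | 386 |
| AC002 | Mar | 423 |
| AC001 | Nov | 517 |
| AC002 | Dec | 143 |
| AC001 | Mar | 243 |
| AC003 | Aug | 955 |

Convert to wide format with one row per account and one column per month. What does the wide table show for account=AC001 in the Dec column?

Wide layout: rows indexed by account, columns are the 4 distinct month values (Nov, Aug, Dec, Mar).
Cell (account=AC001, month=Dec) draws from the long row where account=AC001 and month=Dec, which has balance=386.

386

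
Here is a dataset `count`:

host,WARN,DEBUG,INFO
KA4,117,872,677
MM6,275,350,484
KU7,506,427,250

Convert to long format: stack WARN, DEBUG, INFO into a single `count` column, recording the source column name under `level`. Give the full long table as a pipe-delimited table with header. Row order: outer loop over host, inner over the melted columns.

| host | level | count |
| KA4 | WARN | 117 |
| KA4 | DEBUG | 872 |
| KA4 | INFO | 677 |
| MM6 | WARN | 275 |
| MM6 | DEBUG | 350 |
| MM6 | INFO | 484 |
| KU7 | WARN | 506 |
| KU7 | DEBUG | 427 |
| KU7 | INFO | 250 |

Each (host, column) pair becomes one row: 3 × 3 = 9 rows.
For example, (KA4, WARN) → count=117.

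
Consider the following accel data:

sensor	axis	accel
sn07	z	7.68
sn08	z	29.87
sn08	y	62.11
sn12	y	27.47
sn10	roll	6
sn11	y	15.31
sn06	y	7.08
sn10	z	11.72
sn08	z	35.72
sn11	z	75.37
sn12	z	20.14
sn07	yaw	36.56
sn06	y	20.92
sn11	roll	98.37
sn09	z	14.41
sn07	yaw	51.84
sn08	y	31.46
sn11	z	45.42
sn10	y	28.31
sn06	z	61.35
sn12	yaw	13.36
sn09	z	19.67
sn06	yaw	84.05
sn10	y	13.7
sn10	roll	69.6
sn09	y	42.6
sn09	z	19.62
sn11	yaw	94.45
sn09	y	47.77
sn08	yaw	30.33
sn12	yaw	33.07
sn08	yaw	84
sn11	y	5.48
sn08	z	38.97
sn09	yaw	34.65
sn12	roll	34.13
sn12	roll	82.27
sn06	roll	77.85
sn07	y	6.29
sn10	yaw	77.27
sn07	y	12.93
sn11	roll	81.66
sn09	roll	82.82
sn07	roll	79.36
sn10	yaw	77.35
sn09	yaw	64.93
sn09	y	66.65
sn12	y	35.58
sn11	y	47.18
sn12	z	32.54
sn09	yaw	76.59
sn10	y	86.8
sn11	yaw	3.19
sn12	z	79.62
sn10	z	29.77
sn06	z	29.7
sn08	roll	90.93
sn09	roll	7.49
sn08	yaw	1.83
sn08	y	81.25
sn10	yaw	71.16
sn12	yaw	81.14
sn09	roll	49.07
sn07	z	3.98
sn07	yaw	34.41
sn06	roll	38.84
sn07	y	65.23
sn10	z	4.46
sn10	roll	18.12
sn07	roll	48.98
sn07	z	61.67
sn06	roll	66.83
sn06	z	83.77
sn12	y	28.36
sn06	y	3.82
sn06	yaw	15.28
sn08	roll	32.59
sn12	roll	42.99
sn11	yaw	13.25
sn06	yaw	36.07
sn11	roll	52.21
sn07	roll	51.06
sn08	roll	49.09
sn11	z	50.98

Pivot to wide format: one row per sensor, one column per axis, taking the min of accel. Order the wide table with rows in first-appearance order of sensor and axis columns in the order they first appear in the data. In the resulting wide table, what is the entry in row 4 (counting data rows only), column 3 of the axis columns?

With rows in first-appearance order of sensor, row 4 is sensor=sn10. axis columns in first-appearance order: z, y, roll, yaw; column 3 is roll.
Long rows with sensor=sn10, axis=roll: min(6, 69.6, 18.12) = 6.

6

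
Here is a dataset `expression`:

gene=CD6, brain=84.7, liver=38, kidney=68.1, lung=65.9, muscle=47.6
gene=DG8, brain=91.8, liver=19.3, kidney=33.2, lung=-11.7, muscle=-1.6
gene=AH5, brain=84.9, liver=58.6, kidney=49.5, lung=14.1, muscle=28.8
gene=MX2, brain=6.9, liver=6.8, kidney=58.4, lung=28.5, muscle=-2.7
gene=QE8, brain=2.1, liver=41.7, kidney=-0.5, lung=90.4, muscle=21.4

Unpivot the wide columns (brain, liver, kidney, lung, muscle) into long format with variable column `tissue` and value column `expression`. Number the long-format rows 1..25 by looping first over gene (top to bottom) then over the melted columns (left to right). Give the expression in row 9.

25 rows total (5 × 5). Row 9: index ⌊(9-1)/5⌋ = 1 into gene → DG8; (9-1) mod 5 = 3 into the melted columns → lung.
So row 9 is (DG8, lung, -11.7); expression = -11.7.

-11.7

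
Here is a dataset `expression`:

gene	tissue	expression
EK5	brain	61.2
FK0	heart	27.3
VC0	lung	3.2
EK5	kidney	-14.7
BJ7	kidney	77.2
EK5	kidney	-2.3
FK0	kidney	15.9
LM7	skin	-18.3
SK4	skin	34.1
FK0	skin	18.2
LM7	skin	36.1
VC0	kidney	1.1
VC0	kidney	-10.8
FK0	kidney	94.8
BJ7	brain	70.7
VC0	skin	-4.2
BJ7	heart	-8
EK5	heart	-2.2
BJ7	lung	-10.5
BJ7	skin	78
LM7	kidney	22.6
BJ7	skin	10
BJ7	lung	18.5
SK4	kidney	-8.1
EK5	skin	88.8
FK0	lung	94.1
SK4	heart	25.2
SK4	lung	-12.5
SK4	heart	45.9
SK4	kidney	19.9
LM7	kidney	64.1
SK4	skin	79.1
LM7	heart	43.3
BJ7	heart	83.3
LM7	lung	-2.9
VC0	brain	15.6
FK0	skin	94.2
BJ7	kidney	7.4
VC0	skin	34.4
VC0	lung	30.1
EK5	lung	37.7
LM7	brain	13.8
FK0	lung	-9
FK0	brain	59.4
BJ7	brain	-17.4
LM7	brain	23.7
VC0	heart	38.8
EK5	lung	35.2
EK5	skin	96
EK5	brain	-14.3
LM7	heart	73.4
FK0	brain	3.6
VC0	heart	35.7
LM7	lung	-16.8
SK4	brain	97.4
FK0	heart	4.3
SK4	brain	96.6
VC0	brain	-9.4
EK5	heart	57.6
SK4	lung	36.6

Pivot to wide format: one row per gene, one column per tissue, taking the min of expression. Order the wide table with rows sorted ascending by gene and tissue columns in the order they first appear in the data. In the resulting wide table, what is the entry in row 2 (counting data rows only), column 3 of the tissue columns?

With rows sorted ascending by gene, row 2 is gene=EK5. tissue columns in first-appearance order: brain, heart, lung, kidney, skin; column 3 is lung.
Long rows with gene=EK5, tissue=lung: min(37.7, 35.2) = 35.2.

35.2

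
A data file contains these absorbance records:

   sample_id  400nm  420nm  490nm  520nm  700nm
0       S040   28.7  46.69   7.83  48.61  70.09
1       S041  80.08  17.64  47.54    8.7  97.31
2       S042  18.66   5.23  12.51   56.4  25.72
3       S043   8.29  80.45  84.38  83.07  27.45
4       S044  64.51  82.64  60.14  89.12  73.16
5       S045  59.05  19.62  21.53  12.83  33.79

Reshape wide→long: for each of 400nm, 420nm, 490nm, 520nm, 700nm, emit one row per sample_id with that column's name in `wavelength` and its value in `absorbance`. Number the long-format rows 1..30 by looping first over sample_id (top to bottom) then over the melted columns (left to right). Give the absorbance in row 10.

30 rows total (6 × 5). Row 10: index ⌊(10-1)/5⌋ = 1 into sample_id → S041; (10-1) mod 5 = 4 into the melted columns → 700nm.
So row 10 is (S041, 700nm, 97.31); absorbance = 97.31.

97.31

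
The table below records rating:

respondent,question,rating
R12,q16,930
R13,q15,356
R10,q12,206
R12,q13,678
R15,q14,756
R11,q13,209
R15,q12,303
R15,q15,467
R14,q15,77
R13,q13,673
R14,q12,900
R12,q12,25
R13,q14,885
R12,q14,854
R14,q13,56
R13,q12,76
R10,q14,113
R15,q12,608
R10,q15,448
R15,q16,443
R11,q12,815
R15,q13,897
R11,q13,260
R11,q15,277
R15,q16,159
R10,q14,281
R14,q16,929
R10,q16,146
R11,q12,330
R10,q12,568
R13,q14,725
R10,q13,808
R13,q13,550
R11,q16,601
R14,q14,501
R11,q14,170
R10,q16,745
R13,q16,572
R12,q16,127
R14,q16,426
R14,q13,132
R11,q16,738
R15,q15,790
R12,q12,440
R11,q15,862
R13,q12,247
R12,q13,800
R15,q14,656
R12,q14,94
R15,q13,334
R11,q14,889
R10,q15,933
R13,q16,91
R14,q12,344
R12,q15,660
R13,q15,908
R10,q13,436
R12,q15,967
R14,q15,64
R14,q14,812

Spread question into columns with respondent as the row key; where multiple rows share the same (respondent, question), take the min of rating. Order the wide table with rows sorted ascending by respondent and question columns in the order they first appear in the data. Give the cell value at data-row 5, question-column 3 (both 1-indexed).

344

With rows sorted ascending by respondent, row 5 is respondent=R14. question columns in first-appearance order: q16, q15, q12, q13, q14; column 3 is q12.
Long rows with respondent=R14, question=q12: min(900, 344) = 344.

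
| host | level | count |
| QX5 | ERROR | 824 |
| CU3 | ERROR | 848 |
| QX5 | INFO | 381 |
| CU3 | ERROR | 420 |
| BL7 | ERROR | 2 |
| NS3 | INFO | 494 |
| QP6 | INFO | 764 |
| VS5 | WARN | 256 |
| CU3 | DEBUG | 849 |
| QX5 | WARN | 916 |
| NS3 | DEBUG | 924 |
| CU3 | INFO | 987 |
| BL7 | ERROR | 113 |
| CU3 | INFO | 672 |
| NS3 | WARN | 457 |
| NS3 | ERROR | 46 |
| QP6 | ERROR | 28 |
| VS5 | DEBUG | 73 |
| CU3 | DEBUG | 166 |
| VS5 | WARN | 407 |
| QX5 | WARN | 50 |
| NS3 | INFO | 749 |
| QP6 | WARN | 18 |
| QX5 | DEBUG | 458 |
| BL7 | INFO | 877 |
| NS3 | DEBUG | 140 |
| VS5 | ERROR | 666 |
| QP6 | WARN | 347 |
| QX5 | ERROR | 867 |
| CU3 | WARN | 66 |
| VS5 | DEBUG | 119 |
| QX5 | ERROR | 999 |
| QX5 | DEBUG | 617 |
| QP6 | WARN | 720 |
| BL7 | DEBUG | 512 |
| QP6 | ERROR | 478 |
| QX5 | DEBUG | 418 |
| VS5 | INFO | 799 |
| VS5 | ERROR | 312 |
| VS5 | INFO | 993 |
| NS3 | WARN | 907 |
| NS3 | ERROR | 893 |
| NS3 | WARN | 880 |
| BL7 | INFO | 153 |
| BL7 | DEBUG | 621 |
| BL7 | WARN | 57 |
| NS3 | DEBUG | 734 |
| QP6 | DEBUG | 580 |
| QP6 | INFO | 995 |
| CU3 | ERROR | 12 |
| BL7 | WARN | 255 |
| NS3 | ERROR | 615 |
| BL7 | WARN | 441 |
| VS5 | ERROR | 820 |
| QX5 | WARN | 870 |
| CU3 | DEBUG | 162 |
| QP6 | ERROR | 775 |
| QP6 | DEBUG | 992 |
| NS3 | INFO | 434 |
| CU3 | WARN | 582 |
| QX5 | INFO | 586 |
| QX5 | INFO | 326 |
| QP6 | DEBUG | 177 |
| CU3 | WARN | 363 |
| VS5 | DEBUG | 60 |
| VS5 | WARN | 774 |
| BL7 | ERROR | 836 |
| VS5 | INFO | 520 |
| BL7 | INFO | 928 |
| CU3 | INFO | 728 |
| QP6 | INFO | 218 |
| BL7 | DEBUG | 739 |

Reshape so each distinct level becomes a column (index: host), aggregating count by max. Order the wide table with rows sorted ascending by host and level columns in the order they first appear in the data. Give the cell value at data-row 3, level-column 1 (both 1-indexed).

893

With rows sorted ascending by host, row 3 is host=NS3. level columns in first-appearance order: ERROR, INFO, WARN, DEBUG; column 1 is ERROR.
Long rows with host=NS3, level=ERROR: max(46, 893, 615) = 893.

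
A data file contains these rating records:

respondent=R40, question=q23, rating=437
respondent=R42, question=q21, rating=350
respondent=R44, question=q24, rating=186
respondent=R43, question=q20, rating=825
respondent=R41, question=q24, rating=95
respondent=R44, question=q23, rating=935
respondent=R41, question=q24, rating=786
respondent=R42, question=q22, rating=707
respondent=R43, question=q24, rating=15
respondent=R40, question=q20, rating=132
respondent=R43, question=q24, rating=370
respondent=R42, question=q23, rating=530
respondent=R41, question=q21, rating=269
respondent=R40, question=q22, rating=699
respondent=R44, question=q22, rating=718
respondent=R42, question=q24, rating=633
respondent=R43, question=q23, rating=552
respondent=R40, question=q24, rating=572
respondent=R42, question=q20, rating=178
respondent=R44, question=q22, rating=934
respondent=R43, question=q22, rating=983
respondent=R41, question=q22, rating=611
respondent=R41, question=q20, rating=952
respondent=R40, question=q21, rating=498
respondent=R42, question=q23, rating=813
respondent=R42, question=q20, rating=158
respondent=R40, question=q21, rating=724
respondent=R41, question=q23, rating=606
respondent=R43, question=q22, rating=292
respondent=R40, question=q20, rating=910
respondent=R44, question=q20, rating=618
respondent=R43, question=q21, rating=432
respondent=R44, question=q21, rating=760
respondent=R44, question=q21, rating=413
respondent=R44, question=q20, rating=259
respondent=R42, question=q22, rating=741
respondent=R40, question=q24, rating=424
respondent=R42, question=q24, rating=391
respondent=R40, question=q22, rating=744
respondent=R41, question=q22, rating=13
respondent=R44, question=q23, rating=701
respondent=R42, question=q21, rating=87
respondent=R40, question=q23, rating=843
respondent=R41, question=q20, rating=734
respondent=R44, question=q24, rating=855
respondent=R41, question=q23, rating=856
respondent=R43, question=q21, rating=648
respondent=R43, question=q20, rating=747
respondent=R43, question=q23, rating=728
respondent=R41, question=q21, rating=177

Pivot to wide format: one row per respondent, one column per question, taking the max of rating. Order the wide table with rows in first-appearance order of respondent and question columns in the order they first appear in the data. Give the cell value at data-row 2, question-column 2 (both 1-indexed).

350

With rows in first-appearance order of respondent, row 2 is respondent=R42. question columns in first-appearance order: q23, q21, q24, q20, q22; column 2 is q21.
Long rows with respondent=R42, question=q21: max(350, 87) = 350.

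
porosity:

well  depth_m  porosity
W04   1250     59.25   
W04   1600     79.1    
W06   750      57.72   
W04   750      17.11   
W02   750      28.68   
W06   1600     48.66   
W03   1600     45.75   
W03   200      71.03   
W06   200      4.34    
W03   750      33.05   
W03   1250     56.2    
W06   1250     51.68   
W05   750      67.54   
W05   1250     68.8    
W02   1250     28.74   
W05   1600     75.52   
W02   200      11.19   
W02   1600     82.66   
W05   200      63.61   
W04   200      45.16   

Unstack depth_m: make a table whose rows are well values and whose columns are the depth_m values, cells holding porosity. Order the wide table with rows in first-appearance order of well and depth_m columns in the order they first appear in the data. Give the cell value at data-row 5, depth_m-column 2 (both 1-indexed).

75.52

With rows in first-appearance order of well, row 5 is well=W05. depth_m columns in first-appearance order: 1250, 1600, 750, 200; column 2 is 1600.
Long rows with well=W05, depth_m=1600: porosity = 75.52.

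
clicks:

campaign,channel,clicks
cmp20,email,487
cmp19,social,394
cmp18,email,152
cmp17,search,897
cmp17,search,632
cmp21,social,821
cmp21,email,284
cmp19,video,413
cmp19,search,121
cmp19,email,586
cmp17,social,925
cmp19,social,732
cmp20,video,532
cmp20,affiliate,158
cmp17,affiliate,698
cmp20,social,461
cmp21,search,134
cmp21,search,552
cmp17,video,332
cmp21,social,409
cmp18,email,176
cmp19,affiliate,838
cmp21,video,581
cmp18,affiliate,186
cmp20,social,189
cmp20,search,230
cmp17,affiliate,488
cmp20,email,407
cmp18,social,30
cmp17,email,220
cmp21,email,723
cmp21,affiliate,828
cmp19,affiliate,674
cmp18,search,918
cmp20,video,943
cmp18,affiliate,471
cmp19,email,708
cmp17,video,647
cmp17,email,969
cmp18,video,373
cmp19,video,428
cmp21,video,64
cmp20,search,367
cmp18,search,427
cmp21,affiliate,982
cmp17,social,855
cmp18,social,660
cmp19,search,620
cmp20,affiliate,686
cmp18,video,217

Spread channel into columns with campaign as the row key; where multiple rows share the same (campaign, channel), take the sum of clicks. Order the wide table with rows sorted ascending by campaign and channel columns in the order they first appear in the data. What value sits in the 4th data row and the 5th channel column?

844

With rows sorted ascending by campaign, row 4 is campaign=cmp20. channel columns in first-appearance order: email, social, search, video, affiliate; column 5 is affiliate.
Long rows with campaign=cmp20, channel=affiliate: 158 + 686 = 844.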